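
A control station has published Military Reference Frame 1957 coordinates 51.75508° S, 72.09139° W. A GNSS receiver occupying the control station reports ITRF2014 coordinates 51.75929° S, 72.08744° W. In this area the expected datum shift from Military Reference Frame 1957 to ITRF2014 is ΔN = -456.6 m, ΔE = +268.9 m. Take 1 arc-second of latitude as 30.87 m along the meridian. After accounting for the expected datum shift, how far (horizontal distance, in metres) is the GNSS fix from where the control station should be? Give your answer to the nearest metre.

12 m

Observed coordinate differences: Δφ = -0.00421°, Δλ = +0.00395°.
Converting to metres (1° lat = 111132 m, cos φ = 0.619024): observed ΔN = -467.9 m, observed ΔE = 271.7 m.
Subtracting the expected shift leaves a residual of -467.9 − (-456.6) = -11.3 m north and 271.7 − (268.9) = 2.8 m east.
Residual distance = √((-11.3)² + 2.8²) = 11.6 m.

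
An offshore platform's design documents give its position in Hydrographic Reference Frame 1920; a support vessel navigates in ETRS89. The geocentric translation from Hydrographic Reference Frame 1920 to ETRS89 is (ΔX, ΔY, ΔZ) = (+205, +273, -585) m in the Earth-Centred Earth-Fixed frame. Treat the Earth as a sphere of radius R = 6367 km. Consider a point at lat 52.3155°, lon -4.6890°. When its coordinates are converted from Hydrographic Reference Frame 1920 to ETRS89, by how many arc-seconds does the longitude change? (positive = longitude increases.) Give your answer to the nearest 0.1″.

sin φ = 0.791389, cos φ = 0.611313, sin λ = -0.081747, cos λ = 0.996653.
East component: ΔE = −sin λ·ΔX + cos λ·ΔY = −(-0.081747)(205) + (0.996653)(273) = 288.84 m.
1° of latitude spans πR/180 = 111125 m; at latitude φ, 1° of longitude spans that × cos φ = 67932.2 m, so Δλ = 288.84 / 67932.2 × 3600 = 15.307″.

Δλ = 15.3″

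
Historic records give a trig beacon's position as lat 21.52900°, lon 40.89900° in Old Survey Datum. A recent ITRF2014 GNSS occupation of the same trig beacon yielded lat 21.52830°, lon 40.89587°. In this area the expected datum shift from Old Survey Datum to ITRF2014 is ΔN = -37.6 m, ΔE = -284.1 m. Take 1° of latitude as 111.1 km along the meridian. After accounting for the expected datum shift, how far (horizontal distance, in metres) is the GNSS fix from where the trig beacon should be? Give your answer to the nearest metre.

Observed coordinate differences: Δφ = -0.00070°, Δλ = -0.00313°.
Converting to metres (1° lat = 111100 m, cos φ = 0.930232): observed ΔN = -77.8 m, observed ΔE = -323.5 m.
Subtracting the expected shift leaves a residual of -77.8 − (-37.6) = -40.2 m north and -323.5 − (-284.1) = -39.4 m east.
Residual distance = √((-40.2)² + (-39.4)²) = 56.3 m.

56 m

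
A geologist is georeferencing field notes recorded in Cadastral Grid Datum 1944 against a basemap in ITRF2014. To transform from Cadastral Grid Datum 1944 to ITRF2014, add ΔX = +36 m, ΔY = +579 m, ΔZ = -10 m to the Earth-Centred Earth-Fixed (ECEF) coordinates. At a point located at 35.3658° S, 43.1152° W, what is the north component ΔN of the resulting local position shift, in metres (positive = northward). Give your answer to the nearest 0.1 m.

At φ = -35.3658°, λ = -43.1152°: sin φ = -0.578795, cos φ = 0.815473, sin λ = -0.683467, cos λ = 0.729981.
ΔN = −sin φ cos λ·ΔX − sin φ sin λ·ΔY + cos φ·ΔZ = −(-0.578795)(0.729981)(36) − (-0.578795)(-0.683467)(579) + (0.815473)(-10) = -221.99 m.

ΔN = -222.0 m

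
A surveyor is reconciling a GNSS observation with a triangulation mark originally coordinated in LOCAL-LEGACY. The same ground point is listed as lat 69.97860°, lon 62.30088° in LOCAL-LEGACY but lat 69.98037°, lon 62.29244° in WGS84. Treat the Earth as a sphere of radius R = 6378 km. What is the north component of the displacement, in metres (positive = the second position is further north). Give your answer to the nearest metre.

ΔN = 197 m

Δφ = 69.98037° − 69.97860° = +0.00177°; Δλ = 62.29244° − 62.30088° = -0.00844°.
1° along a meridian = πR/180 = 111317 m.
ΔN = Δφ × 111317 = 197.0 m; ΔE = Δλ × 111317 × cos(69.97860°) = -0.00844 × 111317 × 0.342371 = -321.7 m.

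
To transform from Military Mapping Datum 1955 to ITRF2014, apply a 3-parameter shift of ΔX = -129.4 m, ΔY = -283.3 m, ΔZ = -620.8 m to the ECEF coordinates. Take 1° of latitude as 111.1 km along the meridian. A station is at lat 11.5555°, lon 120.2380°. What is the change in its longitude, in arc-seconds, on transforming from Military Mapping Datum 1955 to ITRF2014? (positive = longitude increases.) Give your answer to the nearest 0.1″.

sin φ = 0.200317, cos φ = 0.979731, sin λ = 0.863941, cos λ = -0.503593.
East component: ΔE = −sin λ·ΔX + cos λ·ΔY = −(0.863941)(-129.4) + (-0.503593)(-283.3) = 254.46 m.
1° of latitude spans 111100 m; at latitude φ, 1° of longitude spans that × cos φ = 108848.1 m, so Δλ = 254.46 / 108848.1 × 3600 = 8.416″.

Δλ = 8.4″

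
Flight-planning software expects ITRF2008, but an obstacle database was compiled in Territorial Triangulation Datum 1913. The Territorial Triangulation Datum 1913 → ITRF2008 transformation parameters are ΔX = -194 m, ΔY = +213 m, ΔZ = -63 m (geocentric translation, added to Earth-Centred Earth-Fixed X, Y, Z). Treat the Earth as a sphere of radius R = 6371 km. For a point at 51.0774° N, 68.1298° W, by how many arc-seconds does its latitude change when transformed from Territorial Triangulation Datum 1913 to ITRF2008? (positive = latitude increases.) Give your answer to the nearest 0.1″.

sin φ = 0.777995, cos φ = 0.628270, sin λ = -0.928030, cos λ = 0.372505.
North component: ΔN = −sin φ cos λ·ΔX − sin φ sin λ·ΔY + cos φ·ΔZ = −(0.777995)(0.372505)(-194) − (0.777995)(-0.928030)(213) + (0.628270)(-63) = 170.43 m.
1° of latitude spans πR/180 = 111195 m, so Δφ = 170.43 / 111195 × 3600 = 5.518″.

Δφ = 5.5″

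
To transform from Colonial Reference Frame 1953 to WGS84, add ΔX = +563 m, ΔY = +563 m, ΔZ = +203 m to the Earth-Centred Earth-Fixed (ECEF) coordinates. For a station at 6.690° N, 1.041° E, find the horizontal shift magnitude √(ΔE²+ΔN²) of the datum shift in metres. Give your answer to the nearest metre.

The local east axis at (φ, λ) is (−sin λ, cos λ, 0), so ΔE = −sin(1.041°)·563 + cos(1.041°)·563 = 552.68 m.
The local north axis is (−sin φ cos λ, −sin φ sin λ, cos φ), giving ΔN = -65.577 − 1.192 + 201.618 = 134.85 m.
Horizontal magnitude = √(ΔE² + ΔN²) = √(552.68² + 134.85²) = 568.89 m.

569 m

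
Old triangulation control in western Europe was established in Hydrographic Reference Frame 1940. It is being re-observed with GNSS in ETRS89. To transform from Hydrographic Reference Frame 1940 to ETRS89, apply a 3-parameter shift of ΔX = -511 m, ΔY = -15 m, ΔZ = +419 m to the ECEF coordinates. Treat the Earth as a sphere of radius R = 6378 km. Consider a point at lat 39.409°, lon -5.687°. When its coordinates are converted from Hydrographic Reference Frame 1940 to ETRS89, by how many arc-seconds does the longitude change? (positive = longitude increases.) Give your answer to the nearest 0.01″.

Δλ = -2.74″

sin φ = 0.634852, cos φ = 0.772634, sin λ = -0.099094, cos λ = 0.995078.
East component: ΔE = −sin λ·ΔX + cos λ·ΔY = −(-0.099094)(-511) + (0.995078)(-15) = -65.56 m.
1° of latitude spans πR/180 = 111317 m; at latitude φ, 1° of longitude spans that × cos φ = 86007.4 m, so Δλ = -65.56 / 86007.4 × 3600 = -2.744″.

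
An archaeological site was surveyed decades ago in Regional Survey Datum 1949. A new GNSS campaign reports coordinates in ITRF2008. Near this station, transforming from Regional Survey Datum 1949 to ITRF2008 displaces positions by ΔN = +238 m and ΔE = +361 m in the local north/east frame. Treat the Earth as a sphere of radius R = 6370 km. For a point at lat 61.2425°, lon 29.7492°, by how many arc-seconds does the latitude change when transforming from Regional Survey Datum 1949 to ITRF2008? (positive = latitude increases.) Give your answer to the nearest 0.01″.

Δφ = 7.71″

On a sphere of radius R, 1 rad of latitude = R, so Δφ = ΔN / R = 238.0 / 6370000 = 3.7363e-05 rad = 7.707″.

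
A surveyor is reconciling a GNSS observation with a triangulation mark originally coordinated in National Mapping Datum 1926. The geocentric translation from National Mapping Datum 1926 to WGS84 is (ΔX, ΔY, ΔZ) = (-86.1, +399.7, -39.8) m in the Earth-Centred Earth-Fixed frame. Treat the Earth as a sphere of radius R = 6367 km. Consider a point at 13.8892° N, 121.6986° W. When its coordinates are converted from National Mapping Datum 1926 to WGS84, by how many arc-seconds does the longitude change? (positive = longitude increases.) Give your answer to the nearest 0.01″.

sin φ = 0.240045, cos φ = 0.970762, sin λ = -0.850824, cos λ = -0.525451.
East component: ΔE = −sin λ·ΔX + cos λ·ΔY = −(-0.850824)(-86.1) + (-0.525451)(399.7) = -283.28 m.
1° of latitude spans πR/180 = 111125 m; at latitude φ, 1° of longitude spans that × cos φ = 107876.0 m, so Δλ = -283.28 / 107876.0 × 3600 = -9.453″.

Δλ = -9.45″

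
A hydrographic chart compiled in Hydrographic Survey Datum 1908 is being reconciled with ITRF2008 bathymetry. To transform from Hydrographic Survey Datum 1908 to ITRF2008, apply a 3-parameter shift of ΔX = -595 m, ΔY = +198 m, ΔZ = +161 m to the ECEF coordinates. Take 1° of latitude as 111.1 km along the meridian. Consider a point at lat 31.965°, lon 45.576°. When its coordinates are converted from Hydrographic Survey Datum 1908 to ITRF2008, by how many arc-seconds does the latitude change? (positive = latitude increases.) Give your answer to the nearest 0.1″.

sin φ = 0.529401, cos φ = 0.848372, sin λ = 0.714180, cos λ = 0.699963.
North component: ΔN = −sin φ cos λ·ΔX − sin φ sin λ·ΔY + cos φ·ΔZ = −(0.529401)(0.699963)(-595) − (0.529401)(0.714180)(198) + (0.848372)(161) = 282.21 m.
1° of latitude spans 111100 m, so Δφ = 282.21 / 111100 × 3600 = 9.145″.

Δφ = 9.1″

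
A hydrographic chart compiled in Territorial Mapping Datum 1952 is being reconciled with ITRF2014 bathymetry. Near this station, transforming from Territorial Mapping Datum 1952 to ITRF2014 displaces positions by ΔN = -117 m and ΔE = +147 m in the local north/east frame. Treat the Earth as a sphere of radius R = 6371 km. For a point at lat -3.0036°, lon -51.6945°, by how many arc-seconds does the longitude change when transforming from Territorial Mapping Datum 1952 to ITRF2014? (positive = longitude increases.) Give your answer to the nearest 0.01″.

Δλ = 4.77″

At latitude -3.0036°, cos φ = 0.998626.
One radian of longitude at latitude φ spans R cos φ, so Δλ = ΔE / (R cos φ) = 147.0 / (6371000 × 0.998626) = 2.3105e-05 rad = 4.766″.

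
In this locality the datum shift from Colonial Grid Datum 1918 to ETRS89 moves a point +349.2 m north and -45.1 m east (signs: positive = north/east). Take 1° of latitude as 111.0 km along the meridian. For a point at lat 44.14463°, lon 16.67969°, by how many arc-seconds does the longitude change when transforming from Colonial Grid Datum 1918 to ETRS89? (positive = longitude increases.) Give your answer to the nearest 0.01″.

Δλ = -2.04″

At latitude 44.14463°, cos φ = 0.717584.
1° of longitude at this latitude = 111.0 × cos φ = 79.65 km, so Δλ = -45.1 / 79651.8 = -0.0005662° = -2.038″.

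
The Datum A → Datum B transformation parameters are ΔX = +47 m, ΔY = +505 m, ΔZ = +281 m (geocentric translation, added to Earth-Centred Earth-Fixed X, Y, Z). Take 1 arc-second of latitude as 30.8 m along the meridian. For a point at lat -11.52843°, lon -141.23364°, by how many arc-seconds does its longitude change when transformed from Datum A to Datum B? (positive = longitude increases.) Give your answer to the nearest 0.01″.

Δλ = -12.07″

sin φ = -0.199854, cos φ = 0.979826, sin λ = -0.626146, cos λ = -0.779706.
East component: ΔE = −sin λ·ΔX + cos λ·ΔY = −(-0.626146)(47) + (-0.779706)(505) = -364.32 m.
1° of latitude spans 3600 × 30.80 = 110880 m; at latitude φ, 1° of longitude spans that × cos φ = 108643.1 m, so Δλ = -364.32 / 108643.1 × 3600 = -12.072″.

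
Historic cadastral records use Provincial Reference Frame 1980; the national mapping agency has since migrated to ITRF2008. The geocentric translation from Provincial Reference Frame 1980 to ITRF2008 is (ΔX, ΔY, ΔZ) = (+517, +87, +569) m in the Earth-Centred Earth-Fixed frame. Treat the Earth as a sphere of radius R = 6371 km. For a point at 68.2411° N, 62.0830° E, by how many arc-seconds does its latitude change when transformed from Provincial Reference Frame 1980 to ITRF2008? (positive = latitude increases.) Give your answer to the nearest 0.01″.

Δφ = -2.76″

sin φ = 0.928752, cos φ = 0.370702, sin λ = 0.883627, cos λ = 0.468192.
North component: ΔN = −sin φ cos λ·ΔX − sin φ sin λ·ΔY + cos φ·ΔZ = −(0.928752)(0.468192)(517) − (0.928752)(0.883627)(87) + (0.370702)(569) = -85.28 m.
1° of latitude spans πR/180 = 111195 m, so Δφ = -85.28 / 111195 × 3600 = -2.761″.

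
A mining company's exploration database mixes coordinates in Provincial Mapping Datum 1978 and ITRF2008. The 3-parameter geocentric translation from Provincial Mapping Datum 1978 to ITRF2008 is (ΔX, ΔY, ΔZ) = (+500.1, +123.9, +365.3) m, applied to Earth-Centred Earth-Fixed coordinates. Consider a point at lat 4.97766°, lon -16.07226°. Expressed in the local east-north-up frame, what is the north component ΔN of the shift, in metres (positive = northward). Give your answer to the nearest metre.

ΔN = 325 m

The local north axis is (−sin φ cos λ, −sin φ sin λ, cos φ), giving ΔN = -41.696 + 2.976 + 363.922 = 325.20 m.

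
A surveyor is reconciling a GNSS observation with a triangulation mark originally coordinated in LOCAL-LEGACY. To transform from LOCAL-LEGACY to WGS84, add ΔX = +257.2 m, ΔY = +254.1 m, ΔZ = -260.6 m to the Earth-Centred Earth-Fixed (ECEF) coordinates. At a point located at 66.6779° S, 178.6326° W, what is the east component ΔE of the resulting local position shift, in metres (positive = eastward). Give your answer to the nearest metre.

ΔE = -248 m

The local east axis at (φ, λ) is (−sin λ, cos λ, 0), so ΔE = −sin(-178.6326°)·257.2 + cos(-178.6326°)·254.1 = -247.89 m.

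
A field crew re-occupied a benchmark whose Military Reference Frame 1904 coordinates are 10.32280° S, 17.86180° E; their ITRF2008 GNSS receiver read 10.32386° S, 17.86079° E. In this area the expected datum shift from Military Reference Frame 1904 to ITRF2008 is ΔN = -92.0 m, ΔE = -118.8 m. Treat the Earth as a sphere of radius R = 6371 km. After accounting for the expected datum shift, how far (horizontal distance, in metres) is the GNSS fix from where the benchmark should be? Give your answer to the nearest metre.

Observed coordinate differences: Δφ = -0.00106°, Δλ = -0.00101°.
Converting to metres (1° lat = 111195 m, cos φ = 0.983814): observed ΔN = -117.9 m, observed ΔE = -110.5 m.
Subtracting the expected shift leaves a residual of -117.9 − (-92.0) = -25.9 m north and -110.5 − (-118.8) = 8.3 m east.
Residual distance = √((-25.9)² + 8.3²) = 27.2 m.

27 m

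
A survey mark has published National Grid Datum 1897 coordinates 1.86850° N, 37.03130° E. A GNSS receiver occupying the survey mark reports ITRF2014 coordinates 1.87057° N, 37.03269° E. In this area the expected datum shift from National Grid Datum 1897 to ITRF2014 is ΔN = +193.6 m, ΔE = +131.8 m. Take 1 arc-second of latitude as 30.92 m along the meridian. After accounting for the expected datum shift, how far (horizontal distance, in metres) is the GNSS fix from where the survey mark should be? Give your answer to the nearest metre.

Observed coordinate differences: Δφ = +0.00207°, Δλ = +0.00139°.
Converting to metres (1° lat = 111312 m, cos φ = 0.999468): observed ΔN = 230.4 m, observed ΔE = 154.6 m.
Subtracting the expected shift leaves a residual of 230.4 − (193.6) = 36.8 m north and 154.6 − (131.8) = 22.8 m east.
Residual distance = √(36.8² + 22.8²) = 43.3 m.

43 m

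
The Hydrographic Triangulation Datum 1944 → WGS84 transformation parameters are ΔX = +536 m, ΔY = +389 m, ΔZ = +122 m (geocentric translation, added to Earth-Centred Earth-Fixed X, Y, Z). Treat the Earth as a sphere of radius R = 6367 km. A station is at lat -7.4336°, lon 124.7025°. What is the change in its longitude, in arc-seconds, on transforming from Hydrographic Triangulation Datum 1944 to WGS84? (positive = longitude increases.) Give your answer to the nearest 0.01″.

Δλ = -21.63″

sin φ = -0.129377, cos φ = 0.991595, sin λ = 0.822119, cos λ = -0.569315.
East component: ΔE = −sin λ·ΔX + cos λ·ΔY = −(0.822119)(536) + (-0.569315)(389) = -662.12 m.
1° of latitude spans πR/180 = 111125 m; at latitude φ, 1° of longitude spans that × cos φ = 110191.2 m, so Δλ = -662.12 / 110191.2 × 3600 = -21.632″.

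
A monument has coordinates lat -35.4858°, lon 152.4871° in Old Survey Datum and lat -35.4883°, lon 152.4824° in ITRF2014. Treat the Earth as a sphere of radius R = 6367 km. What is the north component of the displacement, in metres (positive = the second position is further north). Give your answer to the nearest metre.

ΔN = -278 m

Δφ = -35.4883° − -35.4858° = -0.0025°; Δλ = 152.4824° − 152.4871° = -0.0047°.
1° along a meridian = πR/180 = 111125 m.
ΔN = Δφ × 111125 = -277.8 m; ΔE = Δλ × 111125 × cos(-35.4858°) = -0.0047 × 111125 × 0.814259 = -425.3 m.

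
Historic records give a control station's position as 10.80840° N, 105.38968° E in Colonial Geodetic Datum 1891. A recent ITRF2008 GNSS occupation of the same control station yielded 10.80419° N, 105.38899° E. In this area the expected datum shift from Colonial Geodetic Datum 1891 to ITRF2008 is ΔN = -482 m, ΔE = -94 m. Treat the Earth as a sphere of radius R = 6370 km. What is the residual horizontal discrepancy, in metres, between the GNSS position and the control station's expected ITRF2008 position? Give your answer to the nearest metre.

23 m

Observed coordinate differences: Δφ = -0.00421°, Δλ = -0.00069°.
Converting to metres (1° lat = 111177 m, cos φ = 0.982260): observed ΔN = -468.1 m, observed ΔE = -75.4 m.
Subtracting the expected shift leaves a residual of -468.1 − (-482) = 13.9 m north and -75.4 − (-94) = 18.6 m east.
Residual distance = √(13.9² + 18.6²) = 23.3 m.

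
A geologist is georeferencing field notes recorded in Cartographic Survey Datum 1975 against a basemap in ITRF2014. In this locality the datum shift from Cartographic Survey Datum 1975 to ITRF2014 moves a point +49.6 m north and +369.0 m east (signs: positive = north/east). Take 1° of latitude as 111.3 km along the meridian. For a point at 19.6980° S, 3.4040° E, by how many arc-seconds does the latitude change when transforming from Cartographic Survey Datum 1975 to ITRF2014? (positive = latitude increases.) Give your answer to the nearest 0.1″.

Δφ = 1.6″

1° of latitude = 111.3 km, so Δφ = 49.6 / 111300 = 0.0004456° = 1.604″.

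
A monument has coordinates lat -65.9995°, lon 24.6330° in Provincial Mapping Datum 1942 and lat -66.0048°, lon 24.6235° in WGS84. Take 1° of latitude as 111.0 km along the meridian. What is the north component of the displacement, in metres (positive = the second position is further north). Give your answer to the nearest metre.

Δφ = -66.0048° − -65.9995° = -0.0053°; Δλ = 24.6235° − 24.6330° = -0.0095°.
ΔN = Δφ × 111000 = -588.3 m; ΔE = Δλ × 111000 × cos(-65.9995°) = -0.0095 × 111000 × 0.406745 = -428.9 m.

ΔN = -588 m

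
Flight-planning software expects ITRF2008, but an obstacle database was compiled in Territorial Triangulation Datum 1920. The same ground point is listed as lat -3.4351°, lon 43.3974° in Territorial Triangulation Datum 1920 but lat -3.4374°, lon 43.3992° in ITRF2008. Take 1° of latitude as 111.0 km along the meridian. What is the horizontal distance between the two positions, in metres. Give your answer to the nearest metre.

324 m

Δφ = -3.4374° − -3.4351° = -0.0023°; Δλ = 43.3992° − 43.3974° = +0.0018°.
ΔN = Δφ × 111000 = -255.3 m; ΔE = Δλ × 111000 × cos(-3.4351°) = +0.0018 × 111000 × 0.998203 = 199.4 m.
Distance = √(ΔE² + ΔN²) = √(199.4² + (-255.3)²) = 324.0 m.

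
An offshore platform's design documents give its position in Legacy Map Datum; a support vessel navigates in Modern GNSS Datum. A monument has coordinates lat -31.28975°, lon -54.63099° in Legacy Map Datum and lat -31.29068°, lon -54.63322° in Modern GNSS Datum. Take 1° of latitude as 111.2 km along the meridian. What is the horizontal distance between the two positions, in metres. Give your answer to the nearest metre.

236 m

Δφ = -31.29068° − -31.28975° = -0.00093°; Δλ = -54.63322° − -54.63099° = -0.00223°.
ΔN = Δφ × 111200 = -103.4 m; ΔE = Δλ × 111200 × cos(-31.28975°) = -0.00223 × 111200 × 0.854552 = -211.9 m.
Distance = √(ΔE² + ΔN²) = √((-211.9)² + (-103.4)²) = 235.8 m.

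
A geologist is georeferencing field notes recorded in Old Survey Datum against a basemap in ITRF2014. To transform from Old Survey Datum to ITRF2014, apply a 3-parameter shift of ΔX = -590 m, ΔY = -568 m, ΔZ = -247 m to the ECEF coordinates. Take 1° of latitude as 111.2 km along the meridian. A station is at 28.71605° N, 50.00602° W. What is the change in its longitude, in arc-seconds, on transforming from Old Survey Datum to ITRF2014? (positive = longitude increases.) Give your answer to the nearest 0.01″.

Δλ = -30.16″

sin φ = 0.480469, cos φ = 0.877012, sin λ = -0.766112, cos λ = 0.642707.
East component: ΔE = −sin λ·ΔX + cos λ·ΔY = −(-0.766112)(-590) + (0.642707)(-568) = -817.06 m.
1° of latitude spans 111200 m; at latitude φ, 1° of longitude spans that × cos φ = 97523.7 m, so Δλ = -817.06 / 97523.7 × 3600 = -30.161″.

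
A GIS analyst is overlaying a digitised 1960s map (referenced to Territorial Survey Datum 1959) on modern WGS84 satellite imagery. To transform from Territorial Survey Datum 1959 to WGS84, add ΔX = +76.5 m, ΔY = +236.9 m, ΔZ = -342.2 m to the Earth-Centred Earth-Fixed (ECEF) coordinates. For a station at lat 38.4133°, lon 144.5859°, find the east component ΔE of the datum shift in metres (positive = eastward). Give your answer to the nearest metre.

ΔE = -237 m

The local east axis at (φ, λ) is (−sin λ, cos λ, 0), so ΔE = −sin(144.5859°)·76.5 + cos(144.5859°)·236.9 = -237.40 m.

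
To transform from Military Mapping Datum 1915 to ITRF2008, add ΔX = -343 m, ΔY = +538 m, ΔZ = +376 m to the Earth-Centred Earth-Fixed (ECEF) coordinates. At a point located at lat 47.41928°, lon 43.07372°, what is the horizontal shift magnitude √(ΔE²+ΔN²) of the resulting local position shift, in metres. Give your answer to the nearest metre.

649 m

At φ = 47.41928°, λ = 43.07372°: sin φ = 0.736325, cos φ = 0.676628, sin λ = 0.682939, cos λ = 0.730476.
ΔE = −sin λ·ΔX + cos λ·ΔY = −(0.682939)·(-343) + (0.730476)·(538) = 627.24 m.
ΔN = −sin φ cos λ·ΔX − sin φ sin λ·ΔY + cos φ·ΔZ = −(0.736325)(0.730476)(-343) − (0.736325)(0.682939)(538) + (0.676628)(376) = 168.36 m.
Horizontal magnitude = √(ΔE² + ΔN²) = √(627.24² + 168.36²) = 649.45 m.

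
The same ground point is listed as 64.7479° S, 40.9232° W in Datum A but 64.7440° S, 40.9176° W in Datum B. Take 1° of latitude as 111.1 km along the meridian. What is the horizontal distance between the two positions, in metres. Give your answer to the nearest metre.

Δφ = -64.7440° − -64.7479° = +0.0039°; Δλ = -40.9176° − -40.9232° = +0.0056°.
ΔN = Δφ × 111100 = 433.3 m; ΔE = Δλ × 111100 × cos(-64.7479°) = +0.0056 × 111100 × 0.426602 = 265.4 m.
Distance = √(ΔE² + ΔN²) = √(265.4² + 433.3²) = 508.1 m.

508 m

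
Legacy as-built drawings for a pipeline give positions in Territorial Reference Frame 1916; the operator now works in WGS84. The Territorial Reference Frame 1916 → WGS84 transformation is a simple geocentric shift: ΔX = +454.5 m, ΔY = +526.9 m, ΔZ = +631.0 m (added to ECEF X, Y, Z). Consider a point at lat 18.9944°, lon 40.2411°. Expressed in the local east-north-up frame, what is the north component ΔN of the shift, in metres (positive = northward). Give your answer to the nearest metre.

ΔN = 373 m

The local north axis is (−sin φ cos λ, −sin φ sin λ, cos φ), giving ΔN = -112.919 − 110.786 + 596.642 = 372.94 m.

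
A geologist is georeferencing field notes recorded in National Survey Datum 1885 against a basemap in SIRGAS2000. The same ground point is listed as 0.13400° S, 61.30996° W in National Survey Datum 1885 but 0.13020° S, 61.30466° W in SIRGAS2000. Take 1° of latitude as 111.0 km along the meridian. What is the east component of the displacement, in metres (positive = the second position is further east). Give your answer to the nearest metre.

ΔE = 588 m

Δφ = -0.13020° − -0.13400° = +0.00380°; Δλ = -61.30466° − -61.30996° = +0.00530°.
ΔN = Δφ × 111000 = 421.8 m; ΔE = Δλ × 111000 × cos(-0.13400°) = +0.00530 × 111000 × 0.999997 = 588.3 m.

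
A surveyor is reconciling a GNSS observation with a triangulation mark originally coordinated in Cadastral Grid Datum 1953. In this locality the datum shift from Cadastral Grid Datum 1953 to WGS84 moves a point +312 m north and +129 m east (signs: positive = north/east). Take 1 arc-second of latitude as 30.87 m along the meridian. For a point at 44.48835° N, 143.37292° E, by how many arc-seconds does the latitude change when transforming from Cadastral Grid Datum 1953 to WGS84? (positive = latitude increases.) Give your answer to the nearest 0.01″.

1″ of latitude = 30.87 m, so Δφ = 312.0 / 30.87 = 10.107″.

Δφ = 10.11″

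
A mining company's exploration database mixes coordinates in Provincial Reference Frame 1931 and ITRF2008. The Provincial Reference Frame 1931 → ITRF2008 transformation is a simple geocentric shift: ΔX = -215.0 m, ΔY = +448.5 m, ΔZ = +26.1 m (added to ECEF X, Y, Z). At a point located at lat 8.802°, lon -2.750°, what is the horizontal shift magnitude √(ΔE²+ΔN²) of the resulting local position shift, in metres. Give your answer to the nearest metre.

442 m

The local east axis at (φ, λ) is (−sin λ, cos λ, 0), so ΔE = −sin(-2.750°)·(-215.0) + cos(-2.750°)·448.5 = 437.67 m.
The local north axis is (−sin φ cos λ, −sin φ sin λ, cos φ), giving ΔN = 32.861 + 3.293 + 25.793 = 61.95 m.
Horizontal magnitude = √(ΔE² + ΔN²) = √(437.67² + 61.95²) = 442.03 m.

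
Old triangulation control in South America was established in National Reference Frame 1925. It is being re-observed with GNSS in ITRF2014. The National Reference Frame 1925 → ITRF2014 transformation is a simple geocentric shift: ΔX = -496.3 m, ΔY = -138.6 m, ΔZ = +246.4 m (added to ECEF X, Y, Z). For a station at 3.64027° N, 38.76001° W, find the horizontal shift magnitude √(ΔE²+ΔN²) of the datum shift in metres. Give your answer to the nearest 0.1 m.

495.6 m

The local east axis at (φ, λ) is (−sin λ, cos λ, 0), so ΔE = −sin(-38.76001°)·(-496.3) + cos(-38.76001°)·(-138.6) = -418.79 m.
The local north axis is (−sin φ cos λ, −sin φ sin λ, cos φ), giving ΔN = 24.572 − 5.509 + 245.903 = 264.97 m.
Horizontal magnitude = √(ΔE² + ΔN²) = √((-418.79)² + 264.97²) = 495.57 m.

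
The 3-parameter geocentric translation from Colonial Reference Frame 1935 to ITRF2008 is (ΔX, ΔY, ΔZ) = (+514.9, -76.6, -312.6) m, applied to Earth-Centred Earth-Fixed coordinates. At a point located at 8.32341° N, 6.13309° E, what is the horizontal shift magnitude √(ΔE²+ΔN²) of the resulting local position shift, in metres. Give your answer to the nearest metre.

The local east axis at (φ, λ) is (−sin λ, cos λ, 0), so ΔE = −sin(6.13309°)·514.9 + cos(6.13309°)·(-76.6) = -131.17 m.
The local north axis is (−sin φ cos λ, −sin φ sin λ, cos φ), giving ΔN = -74.111 + 1.185 − 309.307 = -382.23 m.
Horizontal magnitude = √(ΔE² + ΔN²) = √((-131.17)² + (-382.23)²) = 404.11 m.

404 m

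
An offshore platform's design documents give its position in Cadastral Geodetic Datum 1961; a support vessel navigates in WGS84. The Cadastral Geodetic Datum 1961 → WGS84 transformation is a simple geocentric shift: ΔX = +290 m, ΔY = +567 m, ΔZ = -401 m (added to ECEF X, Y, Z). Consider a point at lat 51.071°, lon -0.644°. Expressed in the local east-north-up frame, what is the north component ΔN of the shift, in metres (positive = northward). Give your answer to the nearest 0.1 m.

ΔN = -472.6 m

The local north axis is (−sin φ cos λ, −sin φ sin λ, cos φ), giving ΔN = -225.584 + 4.958 − 251.971 = -472.60 m.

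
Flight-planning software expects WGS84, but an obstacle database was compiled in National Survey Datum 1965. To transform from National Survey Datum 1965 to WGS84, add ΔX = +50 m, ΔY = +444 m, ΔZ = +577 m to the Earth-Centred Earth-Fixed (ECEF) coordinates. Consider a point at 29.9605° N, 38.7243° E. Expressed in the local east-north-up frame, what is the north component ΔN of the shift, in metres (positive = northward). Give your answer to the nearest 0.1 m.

The local north axis is (−sin φ cos λ, −sin φ sin λ, cos φ), giving ΔN = -19.481 − 138.711 + 499.895 = 341.70 m.

ΔN = 341.7 m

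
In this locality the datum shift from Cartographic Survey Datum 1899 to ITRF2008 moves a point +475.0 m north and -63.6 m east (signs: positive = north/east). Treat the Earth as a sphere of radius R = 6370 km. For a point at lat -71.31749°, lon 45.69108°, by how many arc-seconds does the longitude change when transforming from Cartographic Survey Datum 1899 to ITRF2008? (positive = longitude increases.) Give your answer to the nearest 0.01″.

At latitude -71.31749°, cos φ = 0.320324.
One radian of longitude at latitude φ spans R cos φ, so Δλ = ΔE / (R cos φ) = -63.6 / (6370000 × 0.320324) = -3.1169e-05 rad = -6.429″.

Δλ = -6.43″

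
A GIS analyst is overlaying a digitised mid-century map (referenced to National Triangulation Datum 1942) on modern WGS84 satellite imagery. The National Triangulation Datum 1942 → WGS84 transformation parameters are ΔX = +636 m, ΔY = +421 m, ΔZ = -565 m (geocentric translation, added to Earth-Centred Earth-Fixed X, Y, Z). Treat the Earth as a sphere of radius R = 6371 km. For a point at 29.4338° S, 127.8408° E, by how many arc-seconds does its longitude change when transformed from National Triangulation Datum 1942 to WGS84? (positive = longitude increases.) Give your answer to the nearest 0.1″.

sin φ = -0.491418, cos φ = 0.870924, sin λ = 0.789718, cos λ = -0.613470.
East component: ΔE = −sin λ·ΔX + cos λ·ΔY = −(0.789718)(636) + (-0.613470)(421) = -760.53 m.
1° of latitude spans πR/180 = 111195 m; at latitude φ, 1° of longitude spans that × cos φ = 96842.3 m, so Δλ = -760.53 / 96842.3 × 3600 = -28.272″.

Δλ = -28.3″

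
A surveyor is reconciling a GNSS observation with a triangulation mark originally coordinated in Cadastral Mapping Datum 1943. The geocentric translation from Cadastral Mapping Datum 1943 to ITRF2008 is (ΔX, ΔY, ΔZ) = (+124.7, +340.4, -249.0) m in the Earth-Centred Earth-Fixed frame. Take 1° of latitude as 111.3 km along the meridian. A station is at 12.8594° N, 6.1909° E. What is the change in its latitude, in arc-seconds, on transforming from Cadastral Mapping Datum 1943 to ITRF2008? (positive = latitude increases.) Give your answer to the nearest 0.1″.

Δφ = -9.0″

sin φ = 0.222559, cos φ = 0.974919, sin λ = 0.107841, cos λ = 0.994168.
North component: ΔN = −sin φ cos λ·ΔX − sin φ sin λ·ΔY + cos φ·ΔZ = −(0.222559)(0.994168)(124.7) − (0.222559)(0.107841)(340.4) + (0.974919)(-249.0) = -278.52 m.
1° of latitude spans 111300 m, so Δφ = -278.52 / 111300 × 3600 = -9.009″.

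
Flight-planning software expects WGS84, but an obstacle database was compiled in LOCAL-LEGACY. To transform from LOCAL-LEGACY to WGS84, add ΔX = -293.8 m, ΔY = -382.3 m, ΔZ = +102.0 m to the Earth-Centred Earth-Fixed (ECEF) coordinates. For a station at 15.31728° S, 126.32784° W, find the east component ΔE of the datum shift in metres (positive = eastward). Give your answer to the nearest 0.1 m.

ΔE = -10.2 m

At φ = -15.31728°, λ = -126.32784°: sin φ = -0.264164, cos φ = 0.964478, sin λ = -0.805641, cos λ = -0.592405.
ΔE = −sin λ·ΔX + cos λ·ΔY = −(-0.805641)·(-293.8) + (-0.592405)·(-382.3) = -10.22 m.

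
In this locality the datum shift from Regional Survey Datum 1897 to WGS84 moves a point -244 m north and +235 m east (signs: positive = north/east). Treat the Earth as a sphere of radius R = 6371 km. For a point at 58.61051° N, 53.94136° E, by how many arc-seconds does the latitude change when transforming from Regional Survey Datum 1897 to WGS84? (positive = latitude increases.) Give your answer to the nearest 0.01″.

On a sphere of radius R, 1 rad of latitude = R, so Δφ = ΔN / R = -244.0 / 6371000 = -3.8299e-05 rad = -7.900″.

Δφ = -7.90″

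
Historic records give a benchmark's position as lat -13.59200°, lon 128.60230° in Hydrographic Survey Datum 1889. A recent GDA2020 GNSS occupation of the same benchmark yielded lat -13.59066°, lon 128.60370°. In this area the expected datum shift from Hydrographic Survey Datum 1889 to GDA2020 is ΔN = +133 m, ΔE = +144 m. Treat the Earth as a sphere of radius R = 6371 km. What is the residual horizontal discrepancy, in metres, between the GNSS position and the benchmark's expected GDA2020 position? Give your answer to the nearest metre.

18 m

Observed coordinate differences: Δφ = +0.00134°, Δλ = +0.00140°.
Converting to metres (1° lat = 111195 m, cos φ = 0.971994): observed ΔN = 149.0 m, observed ΔE = 151.3 m.
Subtracting the expected shift leaves a residual of 149.0 − (133) = 16.0 m north and 151.3 − (144) = 7.3 m east.
Residual distance = √(16.0² + 7.3²) = 17.6 m.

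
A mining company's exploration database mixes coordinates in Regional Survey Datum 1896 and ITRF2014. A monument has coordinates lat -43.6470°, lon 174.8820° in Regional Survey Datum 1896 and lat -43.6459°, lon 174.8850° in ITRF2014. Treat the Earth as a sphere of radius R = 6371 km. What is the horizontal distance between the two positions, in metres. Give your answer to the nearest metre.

Δφ = -43.6459° − -43.6470° = +0.0011°; Δλ = 174.8850° − 174.8820° = +0.0030°.
1° along a meridian = πR/180 = 111195 m.
ΔN = Δφ × 111195 = 122.3 m; ΔE = Δλ × 111195 × cos(-43.6470°) = +0.0030 × 111195 × 0.723606 = 241.4 m.
Distance = √(ΔE² + ΔN²) = √(241.4² + 122.3²) = 270.6 m.

271 m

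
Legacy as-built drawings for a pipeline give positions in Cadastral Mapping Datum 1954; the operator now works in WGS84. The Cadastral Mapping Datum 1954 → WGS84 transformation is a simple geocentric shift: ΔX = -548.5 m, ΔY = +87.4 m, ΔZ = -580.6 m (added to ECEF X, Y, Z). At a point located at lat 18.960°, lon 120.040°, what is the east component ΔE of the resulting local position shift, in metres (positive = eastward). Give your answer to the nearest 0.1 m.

The local east axis at (φ, λ) is (−sin λ, cos λ, 0), so ΔE = −sin(120.040°)·(-548.5) + cos(120.040°)·87.4 = 431.07 m.

ΔE = 431.1 m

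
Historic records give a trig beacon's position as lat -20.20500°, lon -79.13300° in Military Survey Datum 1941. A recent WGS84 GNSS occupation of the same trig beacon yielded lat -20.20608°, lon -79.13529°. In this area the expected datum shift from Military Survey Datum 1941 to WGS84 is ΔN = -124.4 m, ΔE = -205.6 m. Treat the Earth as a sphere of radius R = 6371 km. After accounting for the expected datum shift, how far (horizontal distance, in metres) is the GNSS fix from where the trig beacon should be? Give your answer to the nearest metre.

Observed coordinate differences: Δφ = -0.00108°, Δλ = -0.00229°.
Converting to metres (1° lat = 111195 m, cos φ = 0.938463): observed ΔN = -120.1 m, observed ΔE = -239.0 m.
Subtracting the expected shift leaves a residual of -120.1 − (-124.4) = 4.3 m north and -239.0 − (-205.6) = -33.4 m east.
Residual distance = √(4.3² + (-33.4)²) = 33.6 m.

34 m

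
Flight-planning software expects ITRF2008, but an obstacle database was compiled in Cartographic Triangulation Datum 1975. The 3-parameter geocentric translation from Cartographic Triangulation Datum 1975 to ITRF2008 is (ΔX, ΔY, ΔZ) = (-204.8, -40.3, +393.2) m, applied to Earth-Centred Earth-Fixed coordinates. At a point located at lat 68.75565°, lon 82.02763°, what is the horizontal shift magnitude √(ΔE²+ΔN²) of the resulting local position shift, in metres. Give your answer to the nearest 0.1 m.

The local east axis at (φ, λ) is (−sin λ, cos λ, 0), so ΔE = −sin(82.02763°)·(-204.8) + cos(82.02763°)·(-40.3) = 197.23 m.
The local north axis is (−sin φ cos λ, −sin φ sin λ, cos φ), giving ΔN = 26.475 + 37.198 + 142.474 = 206.15 m.
Horizontal magnitude = √(ΔE² + ΔN²) = √(197.23² + 206.15²) = 285.30 m.

285.3 m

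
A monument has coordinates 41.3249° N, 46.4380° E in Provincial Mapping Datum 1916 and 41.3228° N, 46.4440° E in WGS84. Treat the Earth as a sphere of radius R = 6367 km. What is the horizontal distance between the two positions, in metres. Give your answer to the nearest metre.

Δφ = 41.3228° − 41.3249° = -0.0021°; Δλ = 46.4440° − 46.4380° = +0.0060°.
1° along a meridian = πR/180 = 111125 m.
ΔN = Δφ × 111125 = -233.4 m; ΔE = Δλ × 111125 × cos(41.3249°) = +0.0060 × 111125 × 0.750977 = 500.7 m.
Distance = √(ΔE² + ΔN²) = √(500.7² + (-233.4)²) = 552.4 m.

552 m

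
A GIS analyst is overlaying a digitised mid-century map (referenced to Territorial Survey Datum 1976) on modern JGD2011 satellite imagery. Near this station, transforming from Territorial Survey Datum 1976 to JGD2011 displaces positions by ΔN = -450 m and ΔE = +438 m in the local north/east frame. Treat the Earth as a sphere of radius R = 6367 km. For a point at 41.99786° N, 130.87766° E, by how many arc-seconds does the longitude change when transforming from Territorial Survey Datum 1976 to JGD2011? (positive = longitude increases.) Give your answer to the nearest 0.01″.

At latitude 41.99786°, cos φ = 0.743170.
One radian of longitude at latitude φ spans R cos φ, so Δλ = ΔE / (R cos φ) = 438.0 / (6367000 × 0.743170) = 9.2566e-05 rad = 19.093″.

Δλ = 19.09″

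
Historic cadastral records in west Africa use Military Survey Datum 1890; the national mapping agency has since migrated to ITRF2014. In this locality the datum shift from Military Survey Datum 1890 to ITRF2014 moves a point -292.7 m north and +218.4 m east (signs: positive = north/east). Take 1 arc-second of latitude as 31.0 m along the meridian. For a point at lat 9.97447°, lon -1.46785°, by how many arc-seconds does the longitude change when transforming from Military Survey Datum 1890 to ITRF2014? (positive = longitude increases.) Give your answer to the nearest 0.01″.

At latitude 9.97447°, cos φ = 0.984885.
1″ of longitude at this latitude = 31.00 × cos φ = 30.5314 m, so Δλ = 218.4 / 30.5314 = 7.153″.

Δλ = 7.15″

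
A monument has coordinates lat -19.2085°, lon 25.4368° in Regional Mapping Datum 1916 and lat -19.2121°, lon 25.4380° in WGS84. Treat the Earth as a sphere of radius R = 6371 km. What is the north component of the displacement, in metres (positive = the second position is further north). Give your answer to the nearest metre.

ΔN = -400 m

Δφ = -19.2121° − -19.2085° = -0.0036°; Δλ = 25.4380° − 25.4368° = +0.0012°.
1° along a meridian = πR/180 = 111195 m.
ΔN = Δφ × 111195 = -400.3 m; ΔE = Δλ × 111195 × cos(-19.2085°) = +0.0012 × 111195 × 0.944328 = 126.0 m.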